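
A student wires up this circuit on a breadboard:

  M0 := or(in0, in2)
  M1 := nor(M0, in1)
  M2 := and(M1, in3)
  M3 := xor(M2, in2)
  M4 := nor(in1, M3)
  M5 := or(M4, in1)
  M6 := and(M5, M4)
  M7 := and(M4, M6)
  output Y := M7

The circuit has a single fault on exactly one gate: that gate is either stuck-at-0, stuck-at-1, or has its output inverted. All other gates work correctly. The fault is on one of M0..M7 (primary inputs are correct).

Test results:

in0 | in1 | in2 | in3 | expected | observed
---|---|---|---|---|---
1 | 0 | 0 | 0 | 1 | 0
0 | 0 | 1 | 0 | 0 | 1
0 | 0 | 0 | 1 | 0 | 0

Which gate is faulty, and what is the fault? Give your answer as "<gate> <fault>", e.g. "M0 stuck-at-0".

Fault-free values for test 1 (in0=1, in1=0, in2=0, in3=0): M0=1, M1=0, M2=0, M3=0, M4=1, M5=1, M6=1, M7=1, giving Y=1. Observed 0.
Test 1: faults giving observed 0 are {M2 stuck-at-1, M2 inverted output, M3 stuck-at-1, M3 inverted output, M4 stuck-at-0, M4 inverted output, M5 stuck-at-0, M5 inverted output, M6 stuck-at-0, M6 inverted output, M7 stuck-at-0, M7 inverted output}.
Test 2 (in0=0, in1=0, in2=1, in3=0): fault-free M0=1, M1=0, M2=0, M3=1, M4=0, M5=0, M6=0, M7=0 → 0; observed 1. Eliminates M3 stuck-at-1, M4 stuck-at-0, M5 stuck-at-0, M5 inverted output, M6 stuck-at-0, M6 inverted output, M7 stuck-at-0.
Test 3 (in0=0, in1=0, in2=0, in3=1): fault-free M0=0, M1=1, M2=1, M3=1, M4=0, M5=0, M6=0, M7=0 → 0; observed 0. Eliminates M2 inverted output, M3 inverted output, M4 inverted output, M7 inverted output.
Only M2 stuck-at-1 is consistent with every test.

M2 stuck-at-1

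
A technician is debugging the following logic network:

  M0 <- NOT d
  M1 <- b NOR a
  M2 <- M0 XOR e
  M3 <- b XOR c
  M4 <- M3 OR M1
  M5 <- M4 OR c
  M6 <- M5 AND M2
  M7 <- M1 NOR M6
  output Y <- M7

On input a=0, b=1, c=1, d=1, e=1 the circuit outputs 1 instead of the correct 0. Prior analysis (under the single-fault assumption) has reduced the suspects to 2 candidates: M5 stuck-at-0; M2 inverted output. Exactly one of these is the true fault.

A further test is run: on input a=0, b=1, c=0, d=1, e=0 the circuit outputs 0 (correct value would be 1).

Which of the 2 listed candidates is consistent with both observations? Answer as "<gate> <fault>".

M2 inverted output

Evaluate each candidate on input a=0, b=1, c=0, d=1, e=0:
  M5 stuck-at-0: M0=0, M1=0, M2=0, M3=1, M4=1, M5=0 [stuck-at-0], M6=0, M7=1 → 1 — eliminated
  M2 inverted output: M0=0, M1=0, M2=1 [inverted output], M3=1, M4=1, M5=1, M6=1, M7=0 → 0 — matches
Only M2 inverted output reproduces the observed 0.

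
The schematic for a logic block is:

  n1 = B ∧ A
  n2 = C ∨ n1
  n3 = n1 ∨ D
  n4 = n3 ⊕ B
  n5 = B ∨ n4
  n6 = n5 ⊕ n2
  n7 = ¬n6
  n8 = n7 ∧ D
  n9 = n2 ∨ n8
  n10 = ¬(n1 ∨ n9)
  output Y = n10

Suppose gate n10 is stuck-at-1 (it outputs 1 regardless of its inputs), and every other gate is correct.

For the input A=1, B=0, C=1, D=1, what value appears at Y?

Propagate with n10 forced: n1=0, n2=1, n3=1, n4=1, n5=1, n6=0, n7=1, n8=1, n9=1, n10=1 [stuck-at-1].
So Y = 1. (Without the fault it would be 0.)

1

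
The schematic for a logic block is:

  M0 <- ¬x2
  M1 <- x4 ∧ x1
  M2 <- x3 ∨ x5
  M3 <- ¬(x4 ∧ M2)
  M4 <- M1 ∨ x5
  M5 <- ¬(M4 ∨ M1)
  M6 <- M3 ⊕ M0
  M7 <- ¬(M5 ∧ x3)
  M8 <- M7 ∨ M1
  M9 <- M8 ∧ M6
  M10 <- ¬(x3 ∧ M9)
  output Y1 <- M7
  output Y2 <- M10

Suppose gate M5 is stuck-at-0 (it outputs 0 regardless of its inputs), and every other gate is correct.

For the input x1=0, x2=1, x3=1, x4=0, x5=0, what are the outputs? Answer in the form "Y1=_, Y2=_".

Y1=1, Y2=0

Propagate with M5 forced: M0=0, M1=0, M2=1, M3=1, M4=0, M5=0 [stuck-at-0], M6=1, M7=1, M8=1, M9=1, M10=0.
So the outputs are Y1=1, Y2=0. (Without the fault they would be Y1=0, Y2=1.)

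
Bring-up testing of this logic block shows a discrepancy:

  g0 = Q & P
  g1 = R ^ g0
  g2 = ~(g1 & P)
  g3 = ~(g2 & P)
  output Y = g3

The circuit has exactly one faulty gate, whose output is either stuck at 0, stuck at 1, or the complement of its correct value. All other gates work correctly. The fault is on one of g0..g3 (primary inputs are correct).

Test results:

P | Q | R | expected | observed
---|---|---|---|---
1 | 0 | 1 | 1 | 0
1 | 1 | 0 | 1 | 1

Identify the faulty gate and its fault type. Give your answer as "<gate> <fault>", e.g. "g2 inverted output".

g0 stuck-at-1

Fault-free values for test 1 (P=1, Q=0, R=1): g0=0, g1=1, g2=0, g3=1, giving Y=1. Observed 0.
Test 1: faults giving observed 0 are {g0 stuck-at-1, g0 inverted output, g1 stuck-at-0, g1 inverted output, g2 stuck-at-1, g2 inverted output, g3 stuck-at-0, g3 inverted output}.
Test 2 (P=1, Q=1, R=0): fault-free g0=1, g1=1, g2=0, g3=1 → 1; observed 1. Eliminates g0 inverted output, g1 stuck-at-0, g1 inverted output, g2 stuck-at-1, g2 inverted output, g3 stuck-at-0, g3 inverted output.
Only g0 stuck-at-1 is consistent with every test.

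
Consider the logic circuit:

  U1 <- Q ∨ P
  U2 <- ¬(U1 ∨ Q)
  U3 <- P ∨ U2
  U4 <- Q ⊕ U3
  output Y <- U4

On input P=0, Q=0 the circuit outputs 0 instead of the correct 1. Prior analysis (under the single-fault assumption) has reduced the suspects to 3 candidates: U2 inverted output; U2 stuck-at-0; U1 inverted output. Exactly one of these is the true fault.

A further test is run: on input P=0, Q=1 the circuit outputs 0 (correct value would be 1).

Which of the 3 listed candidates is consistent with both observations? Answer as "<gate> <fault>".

Evaluate each candidate on input P=0, Q=1:
  U2 inverted output: U1=1, U2=1 [inverted output], U3=1, U4=0 → 0 — matches
  U2 stuck-at-0: U1=1, U2=0 [stuck-at-0], U3=0, U4=1 → 1 — eliminated
  U1 inverted output: U1=0 [inverted output], U2=0, U3=0, U4=1 → 1 — eliminated
Only U2 inverted output reproduces the observed 0.

U2 inverted output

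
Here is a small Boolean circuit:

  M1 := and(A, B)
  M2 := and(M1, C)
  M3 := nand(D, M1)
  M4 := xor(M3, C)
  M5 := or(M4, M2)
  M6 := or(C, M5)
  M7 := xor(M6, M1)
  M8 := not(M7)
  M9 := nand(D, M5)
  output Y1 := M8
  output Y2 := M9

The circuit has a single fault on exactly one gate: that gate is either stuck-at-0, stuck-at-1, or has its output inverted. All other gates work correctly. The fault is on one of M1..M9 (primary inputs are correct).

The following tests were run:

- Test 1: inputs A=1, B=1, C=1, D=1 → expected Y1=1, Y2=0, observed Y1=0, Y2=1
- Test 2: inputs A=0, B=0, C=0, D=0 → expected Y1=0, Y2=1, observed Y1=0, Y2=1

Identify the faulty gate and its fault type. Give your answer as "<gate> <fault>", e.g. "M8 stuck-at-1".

M1 stuck-at-0

Fault-free values for test 1 (A=1, B=1, C=1, D=1): M1=1, M2=1, M3=0, M4=1, M5=1, M6=1, M7=0, M8=1, M9=0, giving Y1=1, Y2=0. Observed Y1=0, Y2=1.
Test 1: faults giving observed Y1=0, Y2=1 are {M1 stuck-at-0, M1 inverted output}.
Test 2 (A=0, B=0, C=0, D=0): fault-free M1=0, M2=0, M3=1, M4=1, M5=1, M6=1, M7=1, M8=0, M9=1 → Y1=0, Y2=1; observed Y1=0, Y2=1. Eliminates M1 inverted output.
Only M1 stuck-at-0 is consistent with every test.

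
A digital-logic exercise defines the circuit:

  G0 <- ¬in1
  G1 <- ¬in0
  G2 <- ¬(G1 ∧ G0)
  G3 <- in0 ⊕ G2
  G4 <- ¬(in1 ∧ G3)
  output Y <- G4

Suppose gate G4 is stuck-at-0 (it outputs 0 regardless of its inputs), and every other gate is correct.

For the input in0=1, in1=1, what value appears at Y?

0

Propagate with G4 forced: G0=0, G1=0, G2=1, G3=0, G4=0 [stuck-at-0].
So Y = 0. (Without the fault it would be 1.)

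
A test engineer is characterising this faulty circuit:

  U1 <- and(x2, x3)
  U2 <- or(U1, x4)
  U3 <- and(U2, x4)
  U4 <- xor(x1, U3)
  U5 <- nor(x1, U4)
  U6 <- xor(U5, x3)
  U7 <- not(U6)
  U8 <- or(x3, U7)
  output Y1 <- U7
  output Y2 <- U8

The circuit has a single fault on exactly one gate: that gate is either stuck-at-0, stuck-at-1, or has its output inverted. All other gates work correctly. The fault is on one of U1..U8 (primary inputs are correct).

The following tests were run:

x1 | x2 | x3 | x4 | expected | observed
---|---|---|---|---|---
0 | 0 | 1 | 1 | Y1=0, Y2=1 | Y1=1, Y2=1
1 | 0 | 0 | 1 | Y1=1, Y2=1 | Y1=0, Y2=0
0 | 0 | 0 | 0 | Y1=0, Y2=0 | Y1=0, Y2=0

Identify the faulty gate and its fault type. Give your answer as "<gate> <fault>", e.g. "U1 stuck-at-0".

Fault-free values for test 1 (x1=0, x2=0, x3=1, x4=1): U1=0, U2=1, U3=1, U4=1, U5=0, U6=1, U7=0, U8=1, giving Y1=0, Y2=1. Observed Y1=1, Y2=1.
Test 1: faults giving observed Y1=1, Y2=1 are {U2 stuck-at-0, U2 inverted output, U3 stuck-at-0, U3 inverted output, U4 stuck-at-0, U4 inverted output, U5 stuck-at-1, U5 inverted output, U6 stuck-at-0, U6 inverted output, U7 stuck-at-1, U7 inverted output}.
Test 2 (x1=1, x2=0, x3=0, x4=1): fault-free U1=0, U2=1, U3=1, U4=0, U5=0, U6=0, U7=1, U8=1 → Y1=1, Y2=1; observed Y1=0, Y2=0. Eliminates U2 stuck-at-0, U2 inverted output, U3 stuck-at-0, U3 inverted output, U4 stuck-at-0, U4 inverted output, U6 stuck-at-0, U7 stuck-at-1.
Test 3 (x1=0, x2=0, x3=0, x4=0): fault-free U1=0, U2=0, U3=0, U4=0, U5=1, U6=1, U7=0, U8=0 → Y1=0, Y2=0; observed Y1=0, Y2=0. Eliminates U5 inverted output, U6 inverted output, U7 inverted output.
Only U5 stuck-at-1 is consistent with every test.

U5 stuck-at-1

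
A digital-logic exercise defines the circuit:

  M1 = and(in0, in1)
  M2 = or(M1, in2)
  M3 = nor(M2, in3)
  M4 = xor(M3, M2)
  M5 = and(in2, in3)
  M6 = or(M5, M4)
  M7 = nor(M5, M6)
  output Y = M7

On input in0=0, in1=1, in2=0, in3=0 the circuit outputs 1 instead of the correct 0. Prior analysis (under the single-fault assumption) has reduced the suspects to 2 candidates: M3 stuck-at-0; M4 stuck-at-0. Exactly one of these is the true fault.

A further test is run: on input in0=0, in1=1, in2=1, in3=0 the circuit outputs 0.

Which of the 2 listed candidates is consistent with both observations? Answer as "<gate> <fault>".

Evaluate each candidate on input in0=0, in1=1, in2=1, in3=0:
  M3 stuck-at-0: M1=0, M2=1, M3=0 [stuck-at-0], M4=1, M5=0, M6=1, M7=0 → 0 — matches
  M4 stuck-at-0: M1=0, M2=1, M3=0, M4=0 [stuck-at-0], M5=0, M6=0, M7=1 → 1 — eliminated
Only M3 stuck-at-0 reproduces the observed 0.

M3 stuck-at-0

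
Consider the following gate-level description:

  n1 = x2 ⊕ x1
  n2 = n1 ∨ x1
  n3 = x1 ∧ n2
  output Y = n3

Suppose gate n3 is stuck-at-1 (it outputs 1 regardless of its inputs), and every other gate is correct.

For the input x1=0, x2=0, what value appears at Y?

Propagate with n3 forced: n1=0, n2=0, n3=1 [stuck-at-1].
So Y = 1. (Without the fault it would be 0.)

1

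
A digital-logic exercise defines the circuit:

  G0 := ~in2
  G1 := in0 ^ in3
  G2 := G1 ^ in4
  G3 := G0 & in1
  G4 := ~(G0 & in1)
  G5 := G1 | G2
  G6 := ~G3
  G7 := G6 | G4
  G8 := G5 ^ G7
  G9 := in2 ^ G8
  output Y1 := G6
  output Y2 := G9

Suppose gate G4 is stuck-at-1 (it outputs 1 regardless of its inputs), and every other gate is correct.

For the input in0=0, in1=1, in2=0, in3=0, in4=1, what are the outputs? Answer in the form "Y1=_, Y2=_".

Propagate with G4 forced: G0=1, G1=0, G2=1, G3=1, G4=1 [stuck-at-1], G5=1, G6=0, G7=1, G8=0, G9=0.
So the outputs are Y1=0, Y2=0. (Without the fault they would be Y1=0, Y2=1.)

Y1=0, Y2=0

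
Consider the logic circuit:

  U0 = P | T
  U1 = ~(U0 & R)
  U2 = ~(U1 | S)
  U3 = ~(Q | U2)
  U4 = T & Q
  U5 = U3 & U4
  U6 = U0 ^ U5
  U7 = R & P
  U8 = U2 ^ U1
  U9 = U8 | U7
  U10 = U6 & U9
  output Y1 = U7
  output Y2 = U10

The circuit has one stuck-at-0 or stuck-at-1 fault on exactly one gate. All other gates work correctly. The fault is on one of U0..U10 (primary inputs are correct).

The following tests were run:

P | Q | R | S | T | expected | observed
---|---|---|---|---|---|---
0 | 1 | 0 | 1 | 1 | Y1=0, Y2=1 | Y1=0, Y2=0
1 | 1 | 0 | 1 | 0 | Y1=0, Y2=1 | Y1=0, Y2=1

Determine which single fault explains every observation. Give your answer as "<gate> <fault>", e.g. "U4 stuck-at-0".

Fault-free values for test 1 (P=0, Q=1, R=0, S=1, T=1): U0=1, U1=1, U2=0, U3=0, U4=1, U5=0, U6=1, U7=0, U8=1, U9=1, U10=1, giving Y1=0, Y2=1. Observed Y1=0, Y2=0.
Test 1: faults giving observed Y1=0, Y2=0 are {U0 stuck-at-0, U1 stuck-at-0, U2 stuck-at-1, U3 stuck-at-1, U5 stuck-at-1, U6 stuck-at-0, U8 stuck-at-0, U9 stuck-at-0, U10 stuck-at-0}.
Test 2 (P=1, Q=1, R=0, S=1, T=0): fault-free U0=1, U1=1, U2=0, U3=0, U4=0, U5=0, U6=1, U7=0, U8=1, U9=1, U10=1 → Y1=0, Y2=1; observed Y1=0, Y2=1. Eliminates U0 stuck-at-0, U1 stuck-at-0, U2 stuck-at-1, U5 stuck-at-1, U6 stuck-at-0, U8 stuck-at-0, U9 stuck-at-0, U10 stuck-at-0.
Only U3 stuck-at-1 is consistent with every test.

U3 stuck-at-1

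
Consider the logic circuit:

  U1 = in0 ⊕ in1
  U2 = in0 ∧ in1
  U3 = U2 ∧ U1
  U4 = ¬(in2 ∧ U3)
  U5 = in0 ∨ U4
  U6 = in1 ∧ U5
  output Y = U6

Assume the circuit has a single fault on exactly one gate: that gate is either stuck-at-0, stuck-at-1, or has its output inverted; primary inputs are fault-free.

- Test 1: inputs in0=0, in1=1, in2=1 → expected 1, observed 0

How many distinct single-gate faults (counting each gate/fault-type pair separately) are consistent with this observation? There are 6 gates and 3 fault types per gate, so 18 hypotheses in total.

10

Fault-free: U1=1, U2=0, U3=0, U4=1, U5=1, U6=1 → 1. Observed 0.
  U1: none of the 3 fault types match ✗
  U2: stuck-at-1, inverted output ✓; others ✗
  U3: stuck-at-1, inverted output ✓; others ✗
  U4: stuck-at-0, inverted output ✓; others ✗
  U5: stuck-at-0, inverted output ✓; others ✗
  U6: stuck-at-0, inverted output ✓; others ✗
Consistent faults: {U2 stuck-at-1, U2 inverted output, U3 stuck-at-1, U3 inverted output, U4 stuck-at-0, U4 inverted output, U5 stuck-at-0, U5 inverted output, U6 stuck-at-0, U6 inverted output} — 10 in all.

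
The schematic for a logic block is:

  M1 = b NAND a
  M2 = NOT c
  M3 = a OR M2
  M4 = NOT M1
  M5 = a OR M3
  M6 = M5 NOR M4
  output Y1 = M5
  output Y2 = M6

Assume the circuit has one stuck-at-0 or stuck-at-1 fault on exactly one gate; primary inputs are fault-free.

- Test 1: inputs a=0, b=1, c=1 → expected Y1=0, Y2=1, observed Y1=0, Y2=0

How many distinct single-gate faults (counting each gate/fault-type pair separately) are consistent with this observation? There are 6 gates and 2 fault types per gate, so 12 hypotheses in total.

Fault-free: M1=1, M2=0, M3=0, M4=0, M5=0, M6=1 → Y1=0, Y2=1. Observed Y1=0, Y2=0.
  M1 stuck-at-0: output Y1=0, Y2=0 ✓
  M1 stuck-at-1: output Y1=0, Y2=1 ✗
  M2 stuck-at-0: output Y1=0, Y2=1 ✗
  M2 stuck-at-1: output Y1=1, Y2=0 ✗
  M3 stuck-at-0: output Y1=0, Y2=1 ✗
  M3 stuck-at-1: output Y1=1, Y2=0 ✗
  M4 stuck-at-0: output Y1=0, Y2=1 ✗
  M4 stuck-at-1: output Y1=0, Y2=0 ✓
  M5 stuck-at-0: output Y1=0, Y2=1 ✗
  M5 stuck-at-1: output Y1=1, Y2=0 ✗
  M6 stuck-at-0: output Y1=0, Y2=0 ✓
  M6 stuck-at-1: output Y1=0, Y2=1 ✗
Consistent faults: {M1 stuck-at-0, M4 stuck-at-1, M6 stuck-at-0} — 3 in all.

3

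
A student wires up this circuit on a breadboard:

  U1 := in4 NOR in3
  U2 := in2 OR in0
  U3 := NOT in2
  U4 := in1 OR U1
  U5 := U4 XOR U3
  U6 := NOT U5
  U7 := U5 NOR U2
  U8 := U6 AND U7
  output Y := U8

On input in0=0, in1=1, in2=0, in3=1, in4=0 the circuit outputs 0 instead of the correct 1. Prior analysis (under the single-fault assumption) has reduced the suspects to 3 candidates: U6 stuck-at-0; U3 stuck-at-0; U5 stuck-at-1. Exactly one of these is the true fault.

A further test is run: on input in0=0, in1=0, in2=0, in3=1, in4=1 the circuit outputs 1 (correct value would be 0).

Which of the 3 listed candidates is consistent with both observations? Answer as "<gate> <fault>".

Evaluate each candidate on input in0=0, in1=0, in2=0, in3=1, in4=1:
  U6 stuck-at-0: U1=0, U2=0, U3=1, U4=0, U5=1, U6=0 [stuck-at-0], U7=0, U8=0 → 0 — eliminated
  U3 stuck-at-0: U1=0, U2=0, U3=0 [stuck-at-0], U4=0, U5=0, U6=1, U7=1, U8=1 → 1 — matches
  U5 stuck-at-1: U1=0, U2=0, U3=1, U4=0, U5=1 [stuck-at-1], U6=0, U7=0, U8=0 → 0 — eliminated
Only U3 stuck-at-0 reproduces the observed 1.

U3 stuck-at-0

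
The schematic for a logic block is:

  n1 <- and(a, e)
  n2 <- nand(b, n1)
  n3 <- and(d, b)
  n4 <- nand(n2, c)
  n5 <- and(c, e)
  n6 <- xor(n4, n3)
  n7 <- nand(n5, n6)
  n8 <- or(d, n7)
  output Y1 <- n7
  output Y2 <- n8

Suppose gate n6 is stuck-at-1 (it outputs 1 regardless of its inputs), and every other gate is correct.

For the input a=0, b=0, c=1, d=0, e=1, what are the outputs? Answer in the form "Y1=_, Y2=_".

Y1=0, Y2=0

Propagate with n6 forced: n1=0, n2=1, n3=0, n4=0, n5=1, n6=1 [stuck-at-1], n7=0, n8=0.
So the outputs are Y1=0, Y2=0. (Without the fault they would be Y1=1, Y2=1.)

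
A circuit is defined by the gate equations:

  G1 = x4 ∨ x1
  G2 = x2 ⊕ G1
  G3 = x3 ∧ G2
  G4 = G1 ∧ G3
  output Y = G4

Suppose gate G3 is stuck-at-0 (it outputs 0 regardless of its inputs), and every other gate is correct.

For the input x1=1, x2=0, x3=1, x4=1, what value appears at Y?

Propagate with G3 forced: G1=1, G2=1, G3=0 [stuck-at-0], G4=0.
So Y = 0. (Without the fault it would be 1.)

0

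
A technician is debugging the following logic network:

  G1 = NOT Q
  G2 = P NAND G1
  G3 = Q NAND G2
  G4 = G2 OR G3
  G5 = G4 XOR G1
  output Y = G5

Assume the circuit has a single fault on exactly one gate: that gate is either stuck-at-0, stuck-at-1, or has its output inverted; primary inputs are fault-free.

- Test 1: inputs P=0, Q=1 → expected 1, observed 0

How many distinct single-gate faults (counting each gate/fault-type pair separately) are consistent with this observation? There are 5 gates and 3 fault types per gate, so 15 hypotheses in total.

Fault-free: G1=0, G2=1, G3=0, G4=1, G5=1 → 1. Observed 0.
  G1: stuck-at-1, inverted output ✓; others ✗
  G2: none of the 3 fault types match ✗
  G3: none of the 3 fault types match ✗
  G4: stuck-at-0, inverted output ✓; others ✗
  G5: stuck-at-0, inverted output ✓; others ✗
Consistent faults: {G1 stuck-at-1, G1 inverted output, G4 stuck-at-0, G4 inverted output, G5 stuck-at-0, G5 inverted output} — 6 in all.

6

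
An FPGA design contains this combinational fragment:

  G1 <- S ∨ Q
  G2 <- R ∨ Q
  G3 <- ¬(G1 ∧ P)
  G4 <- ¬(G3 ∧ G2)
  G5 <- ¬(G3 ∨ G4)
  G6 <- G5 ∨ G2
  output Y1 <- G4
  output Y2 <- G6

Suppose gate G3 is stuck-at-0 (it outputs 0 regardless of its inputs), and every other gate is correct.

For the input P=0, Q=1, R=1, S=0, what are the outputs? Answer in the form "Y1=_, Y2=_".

Y1=1, Y2=1

Propagate with G3 forced: G1=1, G2=1, G3=0 [stuck-at-0], G4=1, G5=0, G6=1.
So the outputs are Y1=1, Y2=1. (Without the fault they would be Y1=0, Y2=1.)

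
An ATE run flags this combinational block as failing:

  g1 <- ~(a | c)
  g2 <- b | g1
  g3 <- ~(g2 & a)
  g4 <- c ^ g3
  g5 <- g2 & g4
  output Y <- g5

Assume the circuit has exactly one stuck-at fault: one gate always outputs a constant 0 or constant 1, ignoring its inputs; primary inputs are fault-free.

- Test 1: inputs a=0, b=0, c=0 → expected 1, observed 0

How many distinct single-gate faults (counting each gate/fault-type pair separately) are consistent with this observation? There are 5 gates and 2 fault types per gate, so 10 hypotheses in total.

5

Fault-free: g1=1, g2=1, g3=1, g4=1, g5=1 → 1. Observed 0.
  g1 stuck-at-0: output 0 ✓
  g1 stuck-at-1: output 1 ✗
  g2 stuck-at-0: output 0 ✓
  g2 stuck-at-1: output 1 ✗
  g3 stuck-at-0: output 0 ✓
  g3 stuck-at-1: output 1 ✗
  g4 stuck-at-0: output 0 ✓
  g4 stuck-at-1: output 1 ✗
  g5 stuck-at-0: output 0 ✓
  g5 stuck-at-1: output 1 ✗
Consistent faults: {g1 stuck-at-0, g2 stuck-at-0, g3 stuck-at-0, g4 stuck-at-0, g5 stuck-at-0} — 5 in all.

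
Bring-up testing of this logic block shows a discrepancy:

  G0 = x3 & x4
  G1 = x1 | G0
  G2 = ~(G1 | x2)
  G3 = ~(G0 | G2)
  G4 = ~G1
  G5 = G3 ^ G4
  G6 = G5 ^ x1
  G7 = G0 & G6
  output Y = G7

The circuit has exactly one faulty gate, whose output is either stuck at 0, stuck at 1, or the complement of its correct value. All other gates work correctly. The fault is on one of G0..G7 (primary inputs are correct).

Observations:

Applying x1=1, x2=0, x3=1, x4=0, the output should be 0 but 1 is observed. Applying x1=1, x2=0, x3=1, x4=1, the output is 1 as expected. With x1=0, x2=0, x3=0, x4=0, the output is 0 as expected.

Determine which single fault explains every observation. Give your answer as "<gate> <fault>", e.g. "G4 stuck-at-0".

Fault-free values for test 1 (x1=1, x2=0, x3=1, x4=0): G0=0, G1=1, G2=0, G3=1, G4=0, G5=1, G6=0, G7=0, giving Y=0. Observed 1.
Test 1: faults giving observed 1 are {G0 stuck-at-1, G0 inverted output, G7 stuck-at-1, G7 inverted output}.
Test 2 (x1=1, x2=0, x3=1, x4=1): fault-free G0=1, G1=1, G2=0, G3=0, G4=0, G5=0, G6=1, G7=1 → 1; observed 1. Eliminates G0 inverted output, G7 inverted output.
Test 3 (x1=0, x2=0, x3=0, x4=0): fault-free G0=0, G1=0, G2=1, G3=0, G4=1, G5=1, G6=1, G7=0 → 0; observed 0. Eliminates G7 stuck-at-1.
Only G0 stuck-at-1 is consistent with every test.

G0 stuck-at-1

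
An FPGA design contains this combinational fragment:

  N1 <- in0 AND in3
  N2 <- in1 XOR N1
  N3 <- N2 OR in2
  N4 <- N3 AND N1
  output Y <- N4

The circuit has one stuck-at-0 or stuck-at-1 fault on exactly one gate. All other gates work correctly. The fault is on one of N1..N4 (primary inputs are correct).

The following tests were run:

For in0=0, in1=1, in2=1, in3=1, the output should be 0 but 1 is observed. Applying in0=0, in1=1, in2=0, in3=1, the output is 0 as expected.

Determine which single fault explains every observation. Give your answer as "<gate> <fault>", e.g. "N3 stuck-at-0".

N1 stuck-at-1

Fault-free values for test 1 (in0=0, in1=1, in2=1, in3=1): N1=0, N2=1, N3=1, N4=0, giving Y=0. Observed 1.
Test 1: faults giving observed 1 are {N1 stuck-at-1, N4 stuck-at-1}.
Test 2 (in0=0, in1=1, in2=0, in3=1): fault-free N1=0, N2=1, N3=1, N4=0 → 0; observed 0. Eliminates N4 stuck-at-1.
Only N1 stuck-at-1 is consistent with every test.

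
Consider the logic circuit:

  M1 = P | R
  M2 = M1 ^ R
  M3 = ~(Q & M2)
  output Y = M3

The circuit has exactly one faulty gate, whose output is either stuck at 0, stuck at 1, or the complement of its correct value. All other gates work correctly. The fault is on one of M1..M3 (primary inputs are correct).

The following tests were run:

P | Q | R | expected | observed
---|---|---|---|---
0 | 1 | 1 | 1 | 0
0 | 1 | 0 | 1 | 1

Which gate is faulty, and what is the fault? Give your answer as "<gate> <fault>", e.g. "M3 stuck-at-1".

M1 stuck-at-0

Fault-free values for test 1 (P=0, Q=1, R=1): M1=1, M2=0, M3=1, giving Y=1. Observed 0.
Test 1: faults giving observed 0 are {M1 stuck-at-0, M1 inverted output, M2 stuck-at-1, M2 inverted output, M3 stuck-at-0, M3 inverted output}.
Test 2 (P=0, Q=1, R=0): fault-free M1=0, M2=0, M3=1 → 1; observed 1. Eliminates M1 inverted output, M2 stuck-at-1, M2 inverted output, M3 stuck-at-0, M3 inverted output.
Only M1 stuck-at-0 is consistent with every test.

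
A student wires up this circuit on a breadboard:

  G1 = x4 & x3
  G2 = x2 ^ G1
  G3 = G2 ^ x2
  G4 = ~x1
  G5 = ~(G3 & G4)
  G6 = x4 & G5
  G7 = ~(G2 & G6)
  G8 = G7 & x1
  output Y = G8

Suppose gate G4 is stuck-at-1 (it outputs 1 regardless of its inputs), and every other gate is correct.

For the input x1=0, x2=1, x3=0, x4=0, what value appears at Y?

0

Propagate with G4 forced: G1=0, G2=1, G3=0, G4=1 [stuck-at-1], G5=1, G6=0, G7=1, G8=0.
So Y = 0. (Same as the fault-free value — the fault is masked on this input.)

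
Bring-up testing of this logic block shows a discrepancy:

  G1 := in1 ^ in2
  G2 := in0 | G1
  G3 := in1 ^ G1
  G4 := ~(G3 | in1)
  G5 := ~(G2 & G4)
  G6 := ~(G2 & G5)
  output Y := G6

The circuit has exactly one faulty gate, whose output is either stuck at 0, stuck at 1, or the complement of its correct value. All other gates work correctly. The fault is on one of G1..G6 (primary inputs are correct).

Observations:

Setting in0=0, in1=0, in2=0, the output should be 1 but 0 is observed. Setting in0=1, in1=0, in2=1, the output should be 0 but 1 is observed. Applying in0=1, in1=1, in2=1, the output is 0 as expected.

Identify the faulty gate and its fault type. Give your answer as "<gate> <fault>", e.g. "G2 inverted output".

G1 inverted output

Fault-free values for test 1 (in0=0, in1=0, in2=0): G1=0, G2=0, G3=0, G4=1, G5=1, G6=1, giving Y=1. Observed 0.
Test 1: faults giving observed 0 are {G1 stuck-at-1, G1 inverted output, G6 stuck-at-0, G6 inverted output}.
Test 2 (in0=1, in1=0, in2=1): fault-free G1=1, G2=1, G3=1, G4=0, G5=1, G6=0 → 0; observed 1. Eliminates G1 stuck-at-1, G6 stuck-at-0.
Test 3 (in0=1, in1=1, in2=1): fault-free G1=0, G2=1, G3=1, G4=0, G5=1, G6=0 → 0; observed 0. Eliminates G6 inverted output.
Only G1 inverted output is consistent with every test.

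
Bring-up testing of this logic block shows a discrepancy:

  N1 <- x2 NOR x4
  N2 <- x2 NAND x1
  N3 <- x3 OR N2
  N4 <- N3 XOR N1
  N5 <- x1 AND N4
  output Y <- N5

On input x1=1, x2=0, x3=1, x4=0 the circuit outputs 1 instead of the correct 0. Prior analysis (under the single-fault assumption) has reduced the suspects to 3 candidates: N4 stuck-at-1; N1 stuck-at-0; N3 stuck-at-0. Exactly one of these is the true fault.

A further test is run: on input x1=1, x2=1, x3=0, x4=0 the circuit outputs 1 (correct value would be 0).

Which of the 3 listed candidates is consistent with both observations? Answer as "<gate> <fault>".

N4 stuck-at-1

Evaluate each candidate on input x1=1, x2=1, x3=0, x4=0:
  N4 stuck-at-1: N1=0, N2=0, N3=0, N4=1 [stuck-at-1], N5=1 → 1 — matches
  N1 stuck-at-0: N1=0 [stuck-at-0], N2=0, N3=0, N4=0, N5=0 → 0 — eliminated
  N3 stuck-at-0: N1=0, N2=0, N3=0 [stuck-at-0], N4=0, N5=0 → 0 — eliminated
Only N4 stuck-at-1 reproduces the observed 1.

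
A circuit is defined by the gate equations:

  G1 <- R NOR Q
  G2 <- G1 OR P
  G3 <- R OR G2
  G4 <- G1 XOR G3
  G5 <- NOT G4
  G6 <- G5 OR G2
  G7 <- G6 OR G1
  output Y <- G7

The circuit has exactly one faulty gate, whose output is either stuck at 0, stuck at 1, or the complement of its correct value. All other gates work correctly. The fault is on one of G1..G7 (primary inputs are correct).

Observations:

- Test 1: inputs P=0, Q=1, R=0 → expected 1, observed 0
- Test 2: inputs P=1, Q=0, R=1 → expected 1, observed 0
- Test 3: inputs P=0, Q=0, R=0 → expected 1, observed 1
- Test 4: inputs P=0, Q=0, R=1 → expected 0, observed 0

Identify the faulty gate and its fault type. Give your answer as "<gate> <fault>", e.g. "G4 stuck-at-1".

G6 stuck-at-0

Fault-free values for test 1 (P=0, Q=1, R=0): G1=0, G2=0, G3=0, G4=0, G5=1, G6=1, G7=1, giving Y=1. Observed 0.
Test 1: faults giving observed 0 are {G3 stuck-at-1, G3 inverted output, G4 stuck-at-1, G4 inverted output, G5 stuck-at-0, G5 inverted output, G6 stuck-at-0, G6 inverted output, G7 stuck-at-0, G7 inverted output}.
Test 2 (P=1, Q=0, R=1): fault-free G1=0, G2=1, G3=1, G4=1, G5=0, G6=1, G7=1 → 1; observed 0. Eliminates G3 stuck-at-1, G3 inverted output, G4 stuck-at-1, G4 inverted output, G5 stuck-at-0, G5 inverted output.
Test 3 (P=0, Q=0, R=0): fault-free G1=1, G2=1, G3=1, G4=0, G5=1, G6=1, G7=1 → 1; observed 1. Eliminates G7 stuck-at-0, G7 inverted output.
Test 4 (P=0, Q=0, R=1): fault-free G1=0, G2=0, G3=1, G4=1, G5=0, G6=0, G7=0 → 0; observed 0. Eliminates G6 inverted output.
Only G6 stuck-at-0 is consistent with every test.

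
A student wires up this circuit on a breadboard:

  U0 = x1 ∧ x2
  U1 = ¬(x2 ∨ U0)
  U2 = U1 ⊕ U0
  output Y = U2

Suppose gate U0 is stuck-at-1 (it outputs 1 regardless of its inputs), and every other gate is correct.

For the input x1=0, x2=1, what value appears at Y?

Propagate with U0 forced: U0=1 [stuck-at-1], U1=0, U2=1.
So Y = 1. (Without the fault it would be 0.)

1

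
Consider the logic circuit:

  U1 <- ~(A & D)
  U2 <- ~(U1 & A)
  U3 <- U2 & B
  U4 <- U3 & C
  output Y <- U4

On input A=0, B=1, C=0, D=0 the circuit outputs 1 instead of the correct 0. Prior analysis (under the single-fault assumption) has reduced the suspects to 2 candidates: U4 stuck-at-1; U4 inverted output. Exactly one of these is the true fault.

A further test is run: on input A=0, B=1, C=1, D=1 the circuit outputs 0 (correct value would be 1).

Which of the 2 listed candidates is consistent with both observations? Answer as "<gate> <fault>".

U4 inverted output

Evaluate each candidate on input A=0, B=1, C=1, D=1:
  U4 stuck-at-1: U1=1, U2=1, U3=1, U4=1 [stuck-at-1] → 1 — eliminated
  U4 inverted output: U1=1, U2=1, U3=1, U4=0 [inverted output] → 0 — matches
Only U4 inverted output reproduces the observed 0.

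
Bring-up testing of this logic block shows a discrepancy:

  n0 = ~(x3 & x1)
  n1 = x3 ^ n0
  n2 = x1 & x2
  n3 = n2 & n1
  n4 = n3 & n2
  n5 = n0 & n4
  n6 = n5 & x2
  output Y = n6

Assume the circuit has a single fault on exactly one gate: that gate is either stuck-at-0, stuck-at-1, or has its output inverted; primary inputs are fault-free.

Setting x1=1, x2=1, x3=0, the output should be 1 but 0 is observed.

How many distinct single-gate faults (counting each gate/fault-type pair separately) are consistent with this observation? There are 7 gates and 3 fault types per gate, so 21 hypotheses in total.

Fault-free: n0=1, n1=1, n2=1, n3=1, n4=1, n5=1, n6=1 → 1. Observed 0.
  n0: stuck-at-0, inverted output ✓; others ✗
  n1: stuck-at-0, inverted output ✓; others ✗
  n2: stuck-at-0, inverted output ✓; others ✗
  n3: stuck-at-0, inverted output ✓; others ✗
  n4: stuck-at-0, inverted output ✓; others ✗
  n5: stuck-at-0, inverted output ✓; others ✗
  n6: stuck-at-0, inverted output ✓; others ✗
Consistent faults: {n0 stuck-at-0, n0 inverted output, n1 stuck-at-0, n1 inverted output, n2 stuck-at-0, n2 inverted output, n3 stuck-at-0, n3 inverted output, n4 stuck-at-0, n4 inverted output, n5 stuck-at-0, n5 inverted output, n6 stuck-at-0, n6 inverted output} — 14 in all.

14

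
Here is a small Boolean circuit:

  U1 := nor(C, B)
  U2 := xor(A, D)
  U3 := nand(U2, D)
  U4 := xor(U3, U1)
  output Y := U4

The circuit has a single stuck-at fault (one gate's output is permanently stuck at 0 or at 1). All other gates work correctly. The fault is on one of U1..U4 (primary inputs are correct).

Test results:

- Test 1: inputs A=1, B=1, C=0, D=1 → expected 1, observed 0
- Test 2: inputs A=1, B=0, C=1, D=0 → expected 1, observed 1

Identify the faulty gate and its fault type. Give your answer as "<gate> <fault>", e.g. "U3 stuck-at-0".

Fault-free values for test 1 (A=1, B=1, C=0, D=1): U1=0, U2=0, U3=1, U4=1, giving Y=1. Observed 0.
Test 1: faults giving observed 0 are {U1 stuck-at-1, U2 stuck-at-1, U3 stuck-at-0, U4 stuck-at-0}.
Test 2 (A=1, B=0, C=1, D=0): fault-free U1=0, U2=1, U3=1, U4=1 → 1; observed 1. Eliminates U1 stuck-at-1, U3 stuck-at-0, U4 stuck-at-0.
Only U2 stuck-at-1 is consistent with every test.

U2 stuck-at-1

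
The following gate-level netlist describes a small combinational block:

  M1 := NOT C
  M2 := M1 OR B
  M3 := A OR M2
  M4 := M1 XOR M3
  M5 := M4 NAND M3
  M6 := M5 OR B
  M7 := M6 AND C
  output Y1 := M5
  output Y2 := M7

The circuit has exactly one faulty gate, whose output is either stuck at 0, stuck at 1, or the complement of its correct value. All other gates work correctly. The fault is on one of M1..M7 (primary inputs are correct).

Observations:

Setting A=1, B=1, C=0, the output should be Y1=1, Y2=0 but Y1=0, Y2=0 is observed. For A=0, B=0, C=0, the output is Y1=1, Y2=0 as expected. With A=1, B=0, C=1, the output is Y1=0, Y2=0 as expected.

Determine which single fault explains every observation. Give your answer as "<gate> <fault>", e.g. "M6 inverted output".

M1 stuck-at-0

Fault-free values for test 1 (A=1, B=1, C=0): M1=1, M2=1, M3=1, M4=0, M5=1, M6=1, M7=0, giving Y1=1, Y2=0. Observed Y1=0, Y2=0.
Test 1: faults giving observed Y1=0, Y2=0 are {M1 stuck-at-0, M1 inverted output, M4 stuck-at-1, M4 inverted output, M5 stuck-at-0, M5 inverted output}.
Test 2 (A=0, B=0, C=0): fault-free M1=1, M2=1, M3=1, M4=0, M5=1, M6=1, M7=0 → Y1=1, Y2=0; observed Y1=1, Y2=0. Eliminates M4 stuck-at-1, M4 inverted output, M5 stuck-at-0, M5 inverted output.
Test 3 (A=1, B=0, C=1): fault-free M1=0, M2=0, M3=1, M4=1, M5=0, M6=0, M7=0 → Y1=0, Y2=0; observed Y1=0, Y2=0. Eliminates M1 inverted output.
Only M1 stuck-at-0 is consistent with every test.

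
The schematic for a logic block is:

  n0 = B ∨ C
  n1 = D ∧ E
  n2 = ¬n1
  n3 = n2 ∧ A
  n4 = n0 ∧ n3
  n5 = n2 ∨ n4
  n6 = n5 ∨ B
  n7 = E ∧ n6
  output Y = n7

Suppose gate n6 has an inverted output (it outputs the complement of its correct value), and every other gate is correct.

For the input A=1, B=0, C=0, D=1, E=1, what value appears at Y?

Propagate with n6 forced: n0=0, n1=1, n2=0, n3=0, n4=0, n5=0, n6=1 [inverted output], n7=1.
So Y = 1. (Without the fault it would be 0.)

1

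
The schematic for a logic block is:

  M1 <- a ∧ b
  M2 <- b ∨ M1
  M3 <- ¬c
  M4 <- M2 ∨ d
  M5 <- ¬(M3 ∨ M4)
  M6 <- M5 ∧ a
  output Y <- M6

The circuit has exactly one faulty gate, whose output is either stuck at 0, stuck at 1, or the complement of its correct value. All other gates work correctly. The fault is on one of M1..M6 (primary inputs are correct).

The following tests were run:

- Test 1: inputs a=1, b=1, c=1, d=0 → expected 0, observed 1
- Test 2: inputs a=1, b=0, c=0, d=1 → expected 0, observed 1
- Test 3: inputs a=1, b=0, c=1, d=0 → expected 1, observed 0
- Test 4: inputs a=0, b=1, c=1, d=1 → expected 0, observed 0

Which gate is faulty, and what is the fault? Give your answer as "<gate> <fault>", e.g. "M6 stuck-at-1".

Fault-free values for test 1 (a=1, b=1, c=1, d=0): M1=1, M2=1, M3=0, M4=1, M5=0, M6=0, giving Y=0. Observed 1.
Test 1: faults giving observed 1 are {M2 stuck-at-0, M2 inverted output, M4 stuck-at-0, M4 inverted output, M5 stuck-at-1, M5 inverted output, M6 stuck-at-1, M6 inverted output}.
Test 2 (a=1, b=0, c=0, d=1): fault-free M1=0, M2=0, M3=1, M4=1, M5=0, M6=0 → 0; observed 1. Eliminates M2 stuck-at-0, M2 inverted output, M4 stuck-at-0, M4 inverted output.
Test 3 (a=1, b=0, c=1, d=0): fault-free M1=0, M2=0, M3=0, M4=0, M5=1, M6=1 → 1; observed 0. Eliminates M5 stuck-at-1, M6 stuck-at-1.
Test 4 (a=0, b=1, c=1, d=1): fault-free M1=0, M2=1, M3=0, M4=1, M5=0, M6=0 → 0; observed 0. Eliminates M6 inverted output.
Only M5 inverted output is consistent with every test.

M5 inverted output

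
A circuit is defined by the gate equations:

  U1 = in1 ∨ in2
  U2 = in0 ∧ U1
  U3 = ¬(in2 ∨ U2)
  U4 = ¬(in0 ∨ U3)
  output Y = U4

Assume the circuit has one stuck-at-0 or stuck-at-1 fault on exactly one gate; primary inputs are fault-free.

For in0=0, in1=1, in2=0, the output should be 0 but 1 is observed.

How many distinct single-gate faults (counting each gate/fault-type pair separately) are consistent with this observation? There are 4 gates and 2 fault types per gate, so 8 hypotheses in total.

Fault-free: U1=1, U2=0, U3=1, U4=0 → 0. Observed 1.
  U1 stuck-at-0: output 0 ✗
  U1 stuck-at-1: output 0 ✗
  U2 stuck-at-0: output 0 ✗
  U2 stuck-at-1: output 1 ✓
  U3 stuck-at-0: output 1 ✓
  U3 stuck-at-1: output 0 ✗
  U4 stuck-at-0: output 0 ✗
  U4 stuck-at-1: output 1 ✓
Consistent faults: {U2 stuck-at-1, U3 stuck-at-0, U4 stuck-at-1} — 3 in all.

3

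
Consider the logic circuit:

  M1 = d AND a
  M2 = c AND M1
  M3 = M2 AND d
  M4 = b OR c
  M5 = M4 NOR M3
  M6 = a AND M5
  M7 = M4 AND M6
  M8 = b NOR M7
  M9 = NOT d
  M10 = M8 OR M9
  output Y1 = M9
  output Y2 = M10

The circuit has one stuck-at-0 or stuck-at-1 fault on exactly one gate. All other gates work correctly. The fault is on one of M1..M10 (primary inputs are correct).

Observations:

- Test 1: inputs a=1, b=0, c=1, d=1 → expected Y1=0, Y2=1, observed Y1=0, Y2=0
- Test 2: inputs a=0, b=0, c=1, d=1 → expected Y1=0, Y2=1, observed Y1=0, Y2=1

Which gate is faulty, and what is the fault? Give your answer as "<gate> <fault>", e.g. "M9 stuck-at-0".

M5 stuck-at-1

Fault-free values for test 1 (a=1, b=0, c=1, d=1): M1=1, M2=1, M3=1, M4=1, M5=0, M6=0, M7=0, M8=1, M9=0, M10=1, giving Y1=0, Y2=1. Observed Y1=0, Y2=0.
Test 1: faults giving observed Y1=0, Y2=0 are {M5 stuck-at-1, M6 stuck-at-1, M7 stuck-at-1, M8 stuck-at-0, M10 stuck-at-0}.
Test 2 (a=0, b=0, c=1, d=1): fault-free M1=0, M2=0, M3=0, M4=1, M5=0, M6=0, M7=0, M8=1, M9=0, M10=1 → Y1=0, Y2=1; observed Y1=0, Y2=1. Eliminates M6 stuck-at-1, M7 stuck-at-1, M8 stuck-at-0, M10 stuck-at-0.
Only M5 stuck-at-1 is consistent with every test.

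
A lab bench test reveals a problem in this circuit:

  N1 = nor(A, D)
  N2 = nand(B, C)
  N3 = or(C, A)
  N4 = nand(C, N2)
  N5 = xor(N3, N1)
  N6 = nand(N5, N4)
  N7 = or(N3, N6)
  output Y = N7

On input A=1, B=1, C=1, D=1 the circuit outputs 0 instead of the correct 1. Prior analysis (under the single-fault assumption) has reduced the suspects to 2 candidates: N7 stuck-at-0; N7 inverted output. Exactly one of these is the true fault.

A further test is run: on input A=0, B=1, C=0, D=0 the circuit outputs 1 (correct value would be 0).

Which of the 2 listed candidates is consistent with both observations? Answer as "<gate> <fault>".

Evaluate each candidate on input A=0, B=1, C=0, D=0:
  N7 stuck-at-0: N1=1, N2=1, N3=0, N4=1, N5=1, N6=0, N7=0 [stuck-at-0] → 0 — eliminated
  N7 inverted output: N1=1, N2=1, N3=0, N4=1, N5=1, N6=0, N7=1 [inverted output] → 1 — matches
Only N7 inverted output reproduces the observed 1.

N7 inverted output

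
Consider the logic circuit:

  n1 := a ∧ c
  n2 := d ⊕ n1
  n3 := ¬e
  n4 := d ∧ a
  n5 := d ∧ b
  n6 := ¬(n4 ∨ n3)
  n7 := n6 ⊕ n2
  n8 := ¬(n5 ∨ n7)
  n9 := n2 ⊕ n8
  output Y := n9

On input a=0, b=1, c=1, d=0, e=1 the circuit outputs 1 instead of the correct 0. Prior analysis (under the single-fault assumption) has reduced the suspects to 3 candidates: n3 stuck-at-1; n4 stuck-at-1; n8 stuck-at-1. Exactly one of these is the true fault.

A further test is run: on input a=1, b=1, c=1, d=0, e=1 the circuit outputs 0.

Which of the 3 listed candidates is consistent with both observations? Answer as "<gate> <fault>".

Evaluate each candidate on input a=1, b=1, c=1, d=0, e=1:
  n3 stuck-at-1: n1=1, n2=1, n3=1 [stuck-at-1], n4=0, n5=0, n6=0, n7=1, n8=0, n9=1 → 1 — eliminated
  n4 stuck-at-1: n1=1, n2=1, n3=0, n4=1 [stuck-at-1], n5=0, n6=0, n7=1, n8=0, n9=1 → 1 — eliminated
  n8 stuck-at-1: n1=1, n2=1, n3=0, n4=0, n5=0, n6=1, n7=0, n8=1 [stuck-at-1], n9=0 → 0 — matches
Only n8 stuck-at-1 reproduces the observed 0.

n8 stuck-at-1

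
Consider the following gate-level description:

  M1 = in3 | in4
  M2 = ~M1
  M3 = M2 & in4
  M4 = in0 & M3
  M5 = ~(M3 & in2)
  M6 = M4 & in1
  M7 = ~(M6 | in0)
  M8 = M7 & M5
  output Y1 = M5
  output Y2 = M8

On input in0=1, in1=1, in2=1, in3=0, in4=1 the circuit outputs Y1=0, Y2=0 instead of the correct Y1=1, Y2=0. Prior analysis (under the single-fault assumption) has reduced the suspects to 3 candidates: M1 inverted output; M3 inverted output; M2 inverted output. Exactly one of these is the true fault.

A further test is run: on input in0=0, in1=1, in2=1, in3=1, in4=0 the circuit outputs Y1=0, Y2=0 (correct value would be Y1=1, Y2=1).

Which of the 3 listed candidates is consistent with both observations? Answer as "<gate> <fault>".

Evaluate each candidate on input in0=0, in1=1, in2=1, in3=1, in4=0:
  M1 inverted output: M1=0 [inverted output], M2=1, M3=0, M4=0, M5=1, M6=0, M7=1, M8=1 → Y1=1, Y2=1 — eliminated
  M3 inverted output: M1=1, M2=0, M3=1 [inverted output], M4=0, M5=0, M6=0, M7=1, M8=0 → Y1=0, Y2=0 — matches
  M2 inverted output: M1=1, M2=1 [inverted output], M3=0, M4=0, M5=1, M6=0, M7=1, M8=1 → Y1=1, Y2=1 — eliminated
Only M3 inverted output reproduces the observed Y1=0, Y2=0.

M3 inverted output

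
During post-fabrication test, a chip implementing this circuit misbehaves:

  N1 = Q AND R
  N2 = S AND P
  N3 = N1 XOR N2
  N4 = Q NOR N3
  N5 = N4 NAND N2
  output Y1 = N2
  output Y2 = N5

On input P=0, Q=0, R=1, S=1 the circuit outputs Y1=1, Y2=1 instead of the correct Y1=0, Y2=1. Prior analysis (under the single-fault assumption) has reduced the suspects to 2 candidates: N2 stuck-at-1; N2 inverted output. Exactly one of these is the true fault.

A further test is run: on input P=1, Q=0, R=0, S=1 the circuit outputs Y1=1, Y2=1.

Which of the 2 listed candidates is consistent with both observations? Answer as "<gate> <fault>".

N2 stuck-at-1

Evaluate each candidate on input P=1, Q=0, R=0, S=1:
  N2 stuck-at-1: N1=0, N2=1 [stuck-at-1], N3=1, N4=0, N5=1 → Y1=1, Y2=1 — matches
  N2 inverted output: N1=0, N2=0 [inverted output], N3=0, N4=1, N5=1 → Y1=0, Y2=1 — eliminated
Only N2 stuck-at-1 reproduces the observed Y1=1, Y2=1.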